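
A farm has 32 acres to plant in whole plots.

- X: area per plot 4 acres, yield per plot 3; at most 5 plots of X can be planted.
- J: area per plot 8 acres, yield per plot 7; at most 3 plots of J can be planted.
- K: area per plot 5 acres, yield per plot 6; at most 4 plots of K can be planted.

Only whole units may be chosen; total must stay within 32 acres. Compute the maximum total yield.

1×X, 1×J, and 4×K: area 32 ≤ 32, yield 1·3 + 1·7 + 4·6 = 34.
3×X and 4×K: area 32 ≤ 32, yield 3·3 + 4·6 = 33.
Best is 34.

34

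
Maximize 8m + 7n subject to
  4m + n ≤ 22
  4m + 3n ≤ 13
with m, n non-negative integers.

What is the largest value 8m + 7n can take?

Relaxing integrality, the LP optimum is 30.33 at (m,n) = (0, 4.33), which is not an integer point.
(m,n)=(1,3): 4·1+1·3=7≤22, 4·1+3·3=13≤13, objective 29.
(m,n)=(0,4): 4·0+1·4=4≤22, 4·0+3·4=12≤13, objective 28.
(m,n)=(1,2): 4·1+1·2=6≤22, 4·1+3·2=10≤13, objective 22.
(m,n)=(0,3): 4·0+1·3=3≤22, 4·0+3·3=9≤13, objective 21.
The best lattice point is (1,3), giving 29.

29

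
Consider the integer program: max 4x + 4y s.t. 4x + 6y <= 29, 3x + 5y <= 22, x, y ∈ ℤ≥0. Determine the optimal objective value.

28

Relaxing integrality, the LP optimum is 29.00 at (x,y) = (7.25, 0), which is not an integer point.
(x,y)=(7,0): 4·7+6·0=28≤29, 3·7+5·0=21≤22, objective 28.
(x,y)=(6,0): 4·6+6·0=24≤29, 3·6+5·0=18≤22, objective 24.
Maximum is 28 at (x,y)=(7,0).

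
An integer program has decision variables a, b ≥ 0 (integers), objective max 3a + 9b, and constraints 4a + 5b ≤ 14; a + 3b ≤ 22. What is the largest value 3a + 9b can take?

The continuous relaxation peaks at (0, 2.8) with value 25.20; rounding to a feasible lattice point costs some objective.
(a,b)=(1,2): 4·1+5·2=14≤14, 1·1+3·2=7≤22, objective 21.
(a,b)=(0,2): 4·0+5·2=10≤14, 1·0+3·2=6≤22, objective 18.
(a,b)=(2,1): 4·2+5·1=13≤14, 1·2+3·1=5≤22, objective 15.
(a,b)=(1,1): 4·1+5·1=9≤14, 1·1+3·1=4≤22, objective 12.
Maximum is 21 at (a,b)=(1,2).

21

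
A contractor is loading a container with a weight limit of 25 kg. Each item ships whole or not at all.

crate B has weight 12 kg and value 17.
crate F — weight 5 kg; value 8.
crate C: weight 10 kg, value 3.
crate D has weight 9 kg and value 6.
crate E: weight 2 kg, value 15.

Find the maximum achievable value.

crate B + crate F + crate E: weight 12 + 5 + 2 = 19 ≤ 25, value 17 + 8 + 15 = 40.
crate B + crate D + crate E: weight 12 + 9 + 2 = 23 ≤ 25, value 17 + 6 + 15 = 38.
Best is crate B, crate F, and crate E with total value 40.

40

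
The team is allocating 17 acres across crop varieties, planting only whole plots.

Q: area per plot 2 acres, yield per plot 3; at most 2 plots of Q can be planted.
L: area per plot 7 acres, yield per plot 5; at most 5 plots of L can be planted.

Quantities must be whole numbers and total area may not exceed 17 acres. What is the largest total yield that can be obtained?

13

2×Q and 1×L: area 11 ≤ 17, yield 2·3 + 1·5 = 11.
1×Q and 2×L: area 16 ≤ 17, yield 1·3 + 2·5 = 13.
Best is 13.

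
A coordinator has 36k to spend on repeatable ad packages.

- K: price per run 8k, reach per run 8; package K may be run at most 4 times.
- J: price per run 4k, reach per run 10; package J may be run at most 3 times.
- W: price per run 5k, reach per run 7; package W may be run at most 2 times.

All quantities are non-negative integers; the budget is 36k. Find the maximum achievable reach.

54

This is a bounded integer knapsack.
J has the best ratio (10/4); taking only J gives at most 3×10 = 30 (stopped by the supply cap of 3).
Mixing does better — 3×K and 3×J: price 36 ≤ 36, reach 3·8 + 3·10 = 54.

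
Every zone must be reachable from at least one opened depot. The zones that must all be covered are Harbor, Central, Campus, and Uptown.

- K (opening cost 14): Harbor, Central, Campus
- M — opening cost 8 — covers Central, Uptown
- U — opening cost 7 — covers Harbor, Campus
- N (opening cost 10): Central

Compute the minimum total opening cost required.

15

Choose M and U: together they cover Harbor, Central, Campus, Uptown — every zone.
Total opening cost: 8 + 7 = 15.
No cover costs less than 15.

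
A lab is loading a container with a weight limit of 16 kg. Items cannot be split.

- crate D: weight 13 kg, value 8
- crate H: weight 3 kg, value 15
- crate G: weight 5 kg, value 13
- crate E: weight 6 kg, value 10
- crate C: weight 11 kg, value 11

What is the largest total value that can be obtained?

Allowing fractional choices, the relaxed optimum would be about 40.0, but items are indivisible.
crate H + crate C: weight 3 + 11 = 14 ≤ 16, value 15 + 11 = 26.
crate H + crate G: weight 3 + 5 = 8 ≤ 16, value 15 + 13 = 28.
crate H + crate G + crate E: weight 3 + 5 + 6 = 14 ≤ 16, value 15 + 13 + 10 = 38.
Best is crate H, crate G, and crate E with total value 38.

38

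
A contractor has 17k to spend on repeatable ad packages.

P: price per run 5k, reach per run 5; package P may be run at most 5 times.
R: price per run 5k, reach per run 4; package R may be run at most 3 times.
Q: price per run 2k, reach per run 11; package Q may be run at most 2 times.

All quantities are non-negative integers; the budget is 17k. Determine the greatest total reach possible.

32

Take 2×P and 2×Q: price 14 ≤ 17, reach 2·5 + 2·11 = 32.
Q has the best ratio (11/2) and is taken to its limit of 2; remaining capacity is filled optimally with the others.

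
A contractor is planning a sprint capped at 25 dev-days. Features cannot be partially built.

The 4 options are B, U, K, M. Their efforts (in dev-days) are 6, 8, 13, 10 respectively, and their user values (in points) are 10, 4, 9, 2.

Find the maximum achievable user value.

Treat it as a binary knapsack problem.
Allowing fractional choices, the relaxed optimum would be about 22.0, but features are indivisible.
B + K: effort 6 + 13 = 19 ≤ 25, user value 10 + 9 = 19.
B + U + M: effort 6 + 8 + 10 = 24 ≤ 25, user value 10 + 4 + 2 = 16.
Best is B and K with total user value 19.

19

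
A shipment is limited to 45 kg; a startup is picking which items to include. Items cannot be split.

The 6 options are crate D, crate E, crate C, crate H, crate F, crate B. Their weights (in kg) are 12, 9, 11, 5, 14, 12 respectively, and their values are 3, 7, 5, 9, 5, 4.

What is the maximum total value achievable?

26

Treat it as a binary knapsack problem.
Allowing fractional choices, the relaxed optimum would be about 28.0, but items are indivisible.
crate E + crate C + crate H + crate F: weight 9 + 11 + 5 + 14 = 39 ≤ 45, value 7 + 5 + 9 + 5 = 26.
crate E + crate C + crate H + crate B: weight 9 + 11 + 5 + 12 = 37 ≤ 45, value 7 + 5 + 9 + 4 = 25.
Best is crate E, crate C, crate H, and crate F with total value 26.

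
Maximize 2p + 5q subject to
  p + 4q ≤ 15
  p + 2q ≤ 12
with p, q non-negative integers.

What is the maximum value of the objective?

(p,q)=(10,1) is feasible, giving 25.
(p,q)=(9,1) is feasible, giving 23.
(p,q)=(11,0) is feasible, giving 22.
No feasible integer point exceeds 25.

25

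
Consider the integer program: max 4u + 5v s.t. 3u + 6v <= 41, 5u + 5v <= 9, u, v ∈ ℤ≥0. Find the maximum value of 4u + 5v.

(u,v)=(0,1) is feasible, giving 5.
(u,v)=(1,0) is feasible, giving 4.
(u,v)=(0,0) is feasible, giving 0.
No feasible integer point exceeds 5.

5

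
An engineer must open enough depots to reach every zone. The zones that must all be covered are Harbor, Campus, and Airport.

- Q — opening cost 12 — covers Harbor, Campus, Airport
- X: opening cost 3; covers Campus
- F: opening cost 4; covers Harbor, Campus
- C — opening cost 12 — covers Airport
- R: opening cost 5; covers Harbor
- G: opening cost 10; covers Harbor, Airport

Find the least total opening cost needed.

12

The greedy cost-per-new-zone heuristic would pick F and G for 14, but a cheaper cover exists.
Q alone covers Harbor, Campus, Airport — every zone.
Total opening cost: 12.
No cover costs less than 12.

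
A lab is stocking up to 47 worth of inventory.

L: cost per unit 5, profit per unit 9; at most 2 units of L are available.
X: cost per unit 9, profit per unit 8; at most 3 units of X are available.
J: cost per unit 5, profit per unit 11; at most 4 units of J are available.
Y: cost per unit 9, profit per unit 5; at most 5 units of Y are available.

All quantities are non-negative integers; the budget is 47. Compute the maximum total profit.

Take 2×L, 1×X, and 4×J: cost 39 ≤ 47, profit 2·9 + 1·8 + 4·11 = 70.
J has the best ratio (11/5) and is taken to its limit of 4; remaining capacity is filled optimally with the others.

70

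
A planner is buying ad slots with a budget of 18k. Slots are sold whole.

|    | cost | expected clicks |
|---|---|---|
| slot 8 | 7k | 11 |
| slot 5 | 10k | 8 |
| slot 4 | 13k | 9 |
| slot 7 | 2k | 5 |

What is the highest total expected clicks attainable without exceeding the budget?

This is a 0-1 knapsack instance.
Allowing fractional choices, the relaxed optimum would be about 23.2, but ad slots are indivisible.
slot 8 + slot 5: cost 7 + 10 = 17 ≤ 18, expected clicks 11 + 8 = 19.
slot 8 + slot 7: cost 7 + 2 = 9 ≤ 18, expected clicks 11 + 5 = 16.
slot 4 + slot 7: cost 13 + 2 = 15 ≤ 18, expected clicks 9 + 5 = 14.
Best is slot 8 and slot 5 with total expected clicks 19.

19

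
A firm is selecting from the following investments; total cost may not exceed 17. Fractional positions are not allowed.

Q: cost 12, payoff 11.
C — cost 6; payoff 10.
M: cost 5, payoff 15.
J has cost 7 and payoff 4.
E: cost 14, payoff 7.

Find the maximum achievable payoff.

Allowing fractional choices, the relaxed optimum would be about 30.5, but investments are indivisible.
Q + M: cost 12 + 5 = 17 ≤ 17, payoff 11 + 15 = 26.
M + J: cost 5 + 7 = 12 ≤ 17, payoff 15 + 4 = 19.
C + M: cost 6 + 5 = 11 ≤ 17, payoff 10 + 15 = 25.
Best is Q and M with total payoff 26.

26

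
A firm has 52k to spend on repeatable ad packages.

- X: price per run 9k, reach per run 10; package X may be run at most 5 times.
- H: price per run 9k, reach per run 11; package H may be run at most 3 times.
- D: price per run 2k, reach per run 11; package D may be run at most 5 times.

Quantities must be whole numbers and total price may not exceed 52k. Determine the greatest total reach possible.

98

1×X, 3×H, and 5×D: price 46 ≤ 52, reach 1·10 + 3·11 + 5·11 = 98.
2×X, 2×H, and 5×D: price 46 ≤ 52, reach 2·10 + 2·11 + 5·11 = 97.
Best is 98.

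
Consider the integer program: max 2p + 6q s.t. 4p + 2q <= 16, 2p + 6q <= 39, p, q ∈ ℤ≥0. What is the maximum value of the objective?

38

Relaxing integrality, the LP optimum is 39.00 at (p,q) = (0, 6.5), which is not an integer point.
(p,q)=(1,6): 4·1+2·6=16≤16, 2·1+6·6=38≤39, objective 38.
(p,q)=(0,6): 4·0+2·6=12≤16, 2·0+6·6=36≤39, objective 36.
(p,q)=(1,5): 4·1+2·5=14≤16, 2·1+6·5=32≤39, objective 32.
No feasible integer point exceeds 38.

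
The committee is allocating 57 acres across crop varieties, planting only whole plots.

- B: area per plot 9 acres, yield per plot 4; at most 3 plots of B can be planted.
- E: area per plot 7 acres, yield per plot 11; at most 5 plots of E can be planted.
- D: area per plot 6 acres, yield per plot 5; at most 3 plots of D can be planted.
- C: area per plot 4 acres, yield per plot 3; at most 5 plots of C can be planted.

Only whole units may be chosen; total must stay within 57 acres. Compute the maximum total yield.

This is a bounded integer knapsack.
5×E, 1×D, and 4×C: area 57 ≤ 57, yield 5·11 + 1·5 + 4·3 = 72.
5×E, 3×D, and 1×C: area 57 ≤ 57, yield 5·11 + 3·5 + 1·3 = 73.
Best is 73.

73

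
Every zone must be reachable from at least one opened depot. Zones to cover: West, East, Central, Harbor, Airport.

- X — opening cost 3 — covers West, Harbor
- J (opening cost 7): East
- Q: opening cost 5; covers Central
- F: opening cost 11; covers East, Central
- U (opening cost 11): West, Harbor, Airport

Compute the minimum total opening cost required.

22

This is a weighted set-cover instance.
The greedy cost-per-new-zone heuristic would pick X, Q, J, and U for 26, but a cheaper cover exists.
Choose F and U: together they cover West, East, Central, Harbor, Airport — every zone.
Total opening cost: 11 + 11 = 22.
No cover costs less than 22.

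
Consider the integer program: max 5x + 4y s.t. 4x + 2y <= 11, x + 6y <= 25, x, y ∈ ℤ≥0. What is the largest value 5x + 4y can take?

(x,y)=(1,3): 4·1+2·3=10≤11, 1·1+6·3=19≤25, objective 17.
(x,y)=(0,4): 4·0+2·4=8≤11, 1·0+6·4=24≤25, objective 16.
No feasible integer point exceeds 17.

17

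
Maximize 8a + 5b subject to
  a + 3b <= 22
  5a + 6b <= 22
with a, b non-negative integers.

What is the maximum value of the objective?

32

(a,b)=(4,0): 1·4+3·0=4≤22, 5·4+6·0=20≤22, objective 32.
(a,b)=(3,1): 1·3+3·1=6≤22, 5·3+6·1=21≤22, objective 29.
(a,b)=(3,0): 1·3+3·0=3≤22, 5·3+6·0=15≤22, objective 24.
Maximum is 32 at (a,b)=(4,0).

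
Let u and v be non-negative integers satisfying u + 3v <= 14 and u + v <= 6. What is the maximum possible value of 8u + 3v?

48

(u,v)=(6,0): 1·6+3·0=6≤14, 1·6+1·0=6≤6, objective 48.
(u,v)=(5,1): 1·5+3·1=8≤14, 1·5+1·1=6≤6, objective 43.
(u,v)=(5,0): 1·5+3·0=5≤14, 1·5+1·0=5≤6, objective 40.
The best lattice point is (6,0), giving 48.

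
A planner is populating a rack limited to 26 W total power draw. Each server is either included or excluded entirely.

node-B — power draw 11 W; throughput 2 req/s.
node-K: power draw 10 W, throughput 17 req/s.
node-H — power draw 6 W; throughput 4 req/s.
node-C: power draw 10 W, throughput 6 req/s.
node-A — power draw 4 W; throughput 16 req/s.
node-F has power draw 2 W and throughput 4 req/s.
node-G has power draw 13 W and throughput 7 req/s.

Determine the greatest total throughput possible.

43

This is a 0-1 knapsack instance.
Allowing fractional choices, the relaxed optimum would be about 43.4, but servers are indivisible.
node-K + node-C + node-A + node-F: power draw 10 + 10 + 4 + 2 = 26 ≤ 26, throughput 17 + 6 + 16 + 4 = 43.
node-K + node-H + node-A + node-F: power draw 10 + 6 + 4 + 2 = 22 ≤ 26, throughput 17 + 4 + 16 + 4 = 41.
node-K + node-C + node-A: power draw 10 + 10 + 4 = 24 ≤ 26, throughput 17 + 6 + 16 = 39.
Best is node-K, node-C, node-A, and node-F with total throughput 43.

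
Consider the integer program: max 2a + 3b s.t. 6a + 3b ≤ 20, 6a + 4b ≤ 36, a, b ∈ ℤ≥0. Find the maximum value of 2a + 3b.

18

Relaxing integrality, the LP optimum is 20.00 at (a,b) = (0, 6.67), which is not an integer point.
(a,b)=(0,6) is feasible, giving 18.
(a,b)=(0,5) is feasible, giving 15.
Maximum is 18 at (a,b)=(0,6).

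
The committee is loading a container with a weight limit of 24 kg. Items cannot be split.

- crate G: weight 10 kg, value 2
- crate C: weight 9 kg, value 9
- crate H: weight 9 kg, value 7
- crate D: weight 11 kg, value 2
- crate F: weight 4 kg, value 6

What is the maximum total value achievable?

crate G + crate C + crate F: weight 10 + 9 + 4 = 23 ≤ 24, value 2 + 9 + 6 = 17.
crate C + crate D + crate F: weight 9 + 11 + 4 = 24 ≤ 24, value 9 + 2 + 6 = 17.
crate C + crate H + crate F: weight 9 + 9 + 4 = 22 ≤ 24, value 9 + 7 + 6 = 22.
Best is crate C, crate H, and crate F with total value 22.

22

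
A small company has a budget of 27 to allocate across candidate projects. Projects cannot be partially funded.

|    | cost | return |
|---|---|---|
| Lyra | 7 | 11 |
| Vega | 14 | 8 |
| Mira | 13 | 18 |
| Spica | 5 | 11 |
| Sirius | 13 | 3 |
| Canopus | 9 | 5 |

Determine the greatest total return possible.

40

This is an integer program with binary decision variables.
Allowing fractional choices, the relaxed optimum would be about 41.1, but projects are indivisible.
Lyra + Mira + Spica: cost 7 + 13 + 5 = 25 ≤ 27, return 11 + 18 + 11 = 40.
Mira + Spica + Canopus: cost 13 + 5 + 9 = 27 ≤ 27, return 18 + 11 + 5 = 34.
Best is Lyra, Mira, and Spica with total return 40.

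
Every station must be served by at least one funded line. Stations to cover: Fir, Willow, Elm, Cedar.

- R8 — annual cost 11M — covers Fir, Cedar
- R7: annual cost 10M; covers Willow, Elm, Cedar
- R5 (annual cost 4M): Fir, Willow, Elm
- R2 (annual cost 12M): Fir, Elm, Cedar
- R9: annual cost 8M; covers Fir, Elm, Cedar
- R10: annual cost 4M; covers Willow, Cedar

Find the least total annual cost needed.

8

Choose R5 and R10: together they cover Fir, Willow, Elm, Cedar — every station.
Total annual cost: 4 + 4 = 8.
No cover costs less than 8.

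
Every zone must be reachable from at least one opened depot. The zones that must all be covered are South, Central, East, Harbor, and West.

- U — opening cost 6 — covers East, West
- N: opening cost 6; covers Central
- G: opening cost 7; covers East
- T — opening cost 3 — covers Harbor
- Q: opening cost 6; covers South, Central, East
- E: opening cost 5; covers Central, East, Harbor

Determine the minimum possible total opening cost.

15

The greedy cost-per-new-zone heuristic would pick E, U, and Q for 17, but a cheaper cover exists.
Choose U, T, and Q: together they cover South, Central, East, Harbor, West — every zone.
Total opening cost: 6 + 3 + 6 = 15.
No cover costs less than 15.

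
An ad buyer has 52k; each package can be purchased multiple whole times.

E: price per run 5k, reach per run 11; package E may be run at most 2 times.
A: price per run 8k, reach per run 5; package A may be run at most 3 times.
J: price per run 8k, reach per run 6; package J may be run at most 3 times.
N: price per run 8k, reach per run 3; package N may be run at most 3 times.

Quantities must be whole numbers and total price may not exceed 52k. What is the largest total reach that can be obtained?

50

E has the best ratio (11/5); taking only E gives at most 2×11 = 22 (stopped by the supply cap of 2).
Mixing does better — 2×E, 2×A, and 3×J: price 50 ≤ 52, reach 2·11 + 2·5 + 3·6 = 50.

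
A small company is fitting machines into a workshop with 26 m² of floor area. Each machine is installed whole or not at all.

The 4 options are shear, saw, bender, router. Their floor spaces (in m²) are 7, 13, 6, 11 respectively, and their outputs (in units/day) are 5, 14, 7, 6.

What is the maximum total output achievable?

26

saw + bender: floor space 13 + 6 = 19 ≤ 26, output 14 + 7 = 21.
shear + saw + bender: floor space 7 + 13 + 6 = 26 ≤ 26, output 5 + 14 + 7 = 26.
Best is shear, saw, and bender with total output 26.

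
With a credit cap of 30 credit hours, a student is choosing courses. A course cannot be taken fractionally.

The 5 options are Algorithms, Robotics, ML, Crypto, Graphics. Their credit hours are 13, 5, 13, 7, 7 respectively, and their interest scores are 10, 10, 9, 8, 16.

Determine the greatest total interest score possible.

Algorithms + Robotics + Graphics: credit hours 13 + 5 + 7 = 25 ≤ 30, interest score 10 + 10 + 16 = 36.
Robotics + ML + Graphics: credit hours 5 + 13 + 7 = 25 ≤ 30, interest score 10 + 9 + 16 = 35.
Robotics + Crypto + Graphics: credit hours 5 + 7 + 7 = 19 ≤ 30, interest score 10 + 8 + 16 = 34.
Best is Algorithms, Robotics, and Graphics with total interest score 36.

36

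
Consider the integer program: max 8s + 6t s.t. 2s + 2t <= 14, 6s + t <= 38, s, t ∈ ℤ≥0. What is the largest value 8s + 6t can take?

(s,t)=(6,1) is feasible, giving 54.
(s,t)=(5,2) is feasible, giving 52.
(s,t)=(6,0) is feasible, giving 48.
The best lattice point is (6,1), giving 54.

54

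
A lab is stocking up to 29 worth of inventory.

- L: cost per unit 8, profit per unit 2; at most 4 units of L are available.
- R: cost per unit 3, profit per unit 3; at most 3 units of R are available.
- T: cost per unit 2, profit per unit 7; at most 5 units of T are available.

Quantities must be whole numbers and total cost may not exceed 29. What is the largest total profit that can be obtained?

46

3×R and 5×T: cost 19 ≤ 29, profit 3·3 + 5·7 = 44.
1×L, 3×R, and 5×T: cost 27 ≤ 29, profit 1·2 + 3·3 + 5·7 = 46.
Best is 46.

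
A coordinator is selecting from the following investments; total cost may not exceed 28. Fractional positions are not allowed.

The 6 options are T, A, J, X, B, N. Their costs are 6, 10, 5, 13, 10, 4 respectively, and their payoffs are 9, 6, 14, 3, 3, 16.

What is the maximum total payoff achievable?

T + J + B + N: cost 6 + 5 + 10 + 4 = 25 ≤ 28, payoff 9 + 14 + 3 + 16 = 42.
T + A + J + N: cost 6 + 10 + 5 + 4 = 25 ≤ 28, payoff 9 + 6 + 14 + 16 = 45.
T + J + X + N: cost 6 + 5 + 13 + 4 = 28 ≤ 28, payoff 9 + 14 + 3 + 16 = 42.
Best is T, A, J, and N with total payoff 45.

45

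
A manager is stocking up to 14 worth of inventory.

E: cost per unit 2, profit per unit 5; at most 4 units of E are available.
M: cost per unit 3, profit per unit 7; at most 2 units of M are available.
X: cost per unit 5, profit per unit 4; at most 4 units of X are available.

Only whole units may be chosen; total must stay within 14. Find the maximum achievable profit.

34

This is a bounded integer knapsack.
Take 4×E and 2×M: cost 14 ≤ 14, profit 4·5 + 2·7 = 34.
E has the best ratio (5/2) and is taken to its limit of 4; remaining capacity is filled optimally with the others.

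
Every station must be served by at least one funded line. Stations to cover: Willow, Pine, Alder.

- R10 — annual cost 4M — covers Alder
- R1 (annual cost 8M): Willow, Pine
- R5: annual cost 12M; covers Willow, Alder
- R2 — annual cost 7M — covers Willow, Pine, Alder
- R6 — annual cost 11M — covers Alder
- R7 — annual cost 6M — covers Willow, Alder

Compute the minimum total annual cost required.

7

R2 alone covers Willow, Pine, Alder — every station.
Total annual cost: 7.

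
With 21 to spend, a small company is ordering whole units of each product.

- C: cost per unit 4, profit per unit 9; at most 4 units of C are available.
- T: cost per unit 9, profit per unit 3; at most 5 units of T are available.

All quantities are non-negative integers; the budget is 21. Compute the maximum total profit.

36

Take 4×C: cost 16 ≤ 21, profit 4·9 = 36.
C has the best ratio (9/4) and is taken to its limit of 4; remaining capacity is filled optimally with the others.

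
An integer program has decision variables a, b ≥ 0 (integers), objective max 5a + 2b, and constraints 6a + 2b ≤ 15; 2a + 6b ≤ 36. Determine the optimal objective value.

The continuous relaxation peaks at (0.562, 5.81) with value 14.44; rounding to a feasible lattice point costs some objective.
(a,b)=(1,4) is feasible, giving 13.
(a,b)=(0,6) is feasible, giving 12.
(a,b)=(1,3) is feasible, giving 11.
The best lattice point is (1,4), giving 13.

13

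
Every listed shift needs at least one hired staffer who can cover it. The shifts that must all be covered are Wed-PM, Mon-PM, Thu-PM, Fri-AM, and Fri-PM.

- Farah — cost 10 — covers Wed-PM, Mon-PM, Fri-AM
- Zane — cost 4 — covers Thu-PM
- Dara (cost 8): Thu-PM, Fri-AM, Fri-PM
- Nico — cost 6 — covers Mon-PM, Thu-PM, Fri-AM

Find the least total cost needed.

The greedy cost-per-new-shift heuristic would pick Nico, Dara, and Farah for 24, but a cheaper cover exists.
Choose Farah and Dara: together they cover Wed-PM, Mon-PM, Thu-PM, Fri-AM, Fri-PM — every shift.
Total cost: 10 + 8 = 18.
No cover costs less than 18.

18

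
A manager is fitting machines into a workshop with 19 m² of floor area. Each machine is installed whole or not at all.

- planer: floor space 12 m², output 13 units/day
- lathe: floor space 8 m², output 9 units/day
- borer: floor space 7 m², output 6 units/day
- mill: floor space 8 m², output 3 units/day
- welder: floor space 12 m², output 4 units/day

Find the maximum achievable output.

This is an integer program with binary decision variables.
lathe + borer: floor space 8 + 7 = 15 ≤ 19, output 9 + 6 = 15.
planer + borer: floor space 12 + 7 = 19 ≤ 19, output 13 + 6 = 19.
planer: floor space 12 ≤ 19, output 13.
Best is planer and borer with total output 19.

19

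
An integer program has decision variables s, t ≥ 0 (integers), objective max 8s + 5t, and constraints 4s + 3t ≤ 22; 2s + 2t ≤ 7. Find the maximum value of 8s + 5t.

Relaxing integrality, the LP optimum is 28.00 at (s,t) = (3.5, 0), which is not an integer point.
(s,t)=(3,0): 4·3+3·0=12≤22, 2·3+2·0=6≤7, objective 24.
(s,t)=(2,1): 4·2+3·1=11≤22, 2·2+2·1=6≤7, objective 21.
(s,t)=(2,0): 4·2+3·0=8≤22, 2·2+2·0=4≤7, objective 16.
Maximum is 24 at (s,t)=(3,0).

24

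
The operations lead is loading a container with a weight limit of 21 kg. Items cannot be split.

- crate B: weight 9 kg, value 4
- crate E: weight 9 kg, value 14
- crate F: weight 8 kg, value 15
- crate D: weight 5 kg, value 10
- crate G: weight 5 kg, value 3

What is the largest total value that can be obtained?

29

Allowing fractional choices, the relaxed optimum would be about 37.4, but items are indivisible.
crate E + crate D + crate G: weight 9 + 5 + 5 = 19 ≤ 21, value 14 + 10 + 3 = 27.
crate E + crate F: weight 9 + 8 = 17 ≤ 21, value 14 + 15 = 29.
crate F + crate D + crate G: weight 8 + 5 + 5 = 18 ≤ 21, value 15 + 10 + 3 = 28.
Best is crate E and crate F with total value 29.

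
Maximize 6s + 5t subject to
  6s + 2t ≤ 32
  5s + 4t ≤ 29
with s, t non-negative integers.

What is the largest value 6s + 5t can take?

36

(s,t)=(1,6): 6·1+2·6=18≤32, 5·1+4·6=29≤29, objective 36.
(s,t)=(0,7): 6·0+2·7=14≤32, 5·0+4·7=28≤29, objective 35.
(s,t)=(1,5): 6·1+2·5=16≤32, 5·1+4·5=25≤29, objective 31.
(s,t)=(0,6): 6·0+2·6=12≤32, 5·0+4·6=24≤29, objective 30.
No feasible integer point exceeds 36.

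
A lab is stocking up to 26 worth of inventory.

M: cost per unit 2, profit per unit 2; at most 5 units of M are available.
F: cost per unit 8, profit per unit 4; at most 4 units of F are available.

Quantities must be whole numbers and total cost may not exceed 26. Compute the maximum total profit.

18

This is a bounded integer knapsack.
M has the best ratio (2/2); taking only M gives at most 5×2 = 10 (stopped by the supply cap of 5).
Mixing does better — 5×M and 2×F: cost 26 ≤ 26, profit 5·2 + 2·4 = 18.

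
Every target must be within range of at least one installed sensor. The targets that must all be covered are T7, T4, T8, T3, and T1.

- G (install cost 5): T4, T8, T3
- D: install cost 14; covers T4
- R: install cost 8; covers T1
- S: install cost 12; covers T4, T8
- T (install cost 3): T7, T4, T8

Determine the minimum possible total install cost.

16

Choose G, R, and T: together they cover T7, T4, T8, T3, T1 — every target.
Total install cost: 5 + 8 + 3 = 16.
No cover costs less than 16.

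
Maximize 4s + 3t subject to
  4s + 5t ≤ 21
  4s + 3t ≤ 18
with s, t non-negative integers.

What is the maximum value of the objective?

16

The continuous relaxation peaks at (4.5, 0) with value 18.00; rounding to a feasible lattice point costs some objective.
(s,t)=(4,0) is feasible, giving 16.
(s,t)=(3,1) is feasible, giving 15.
The best lattice point is (4,0), giving 16.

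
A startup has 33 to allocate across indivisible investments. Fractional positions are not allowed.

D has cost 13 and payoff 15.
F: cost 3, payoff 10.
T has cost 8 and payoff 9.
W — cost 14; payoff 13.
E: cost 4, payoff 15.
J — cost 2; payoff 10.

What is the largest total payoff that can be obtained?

59

Allowing fractional choices, the relaxed optimum would be about 61.8, but investments are indivisible.
D + W + E + J: cost 13 + 14 + 4 + 2 = 33 ≤ 33, payoff 15 + 13 + 15 + 10 = 53.
F + T + W + E + J: cost 3 + 8 + 14 + 4 + 2 = 31 ≤ 33, payoff 10 + 9 + 13 + 15 + 10 = 57.
D + F + T + E + J: cost 13 + 3 + 8 + 4 + 2 = 30 ≤ 33, payoff 15 + 10 + 9 + 15 + 10 = 59.
Best is D, F, T, E, and J with total payoff 59.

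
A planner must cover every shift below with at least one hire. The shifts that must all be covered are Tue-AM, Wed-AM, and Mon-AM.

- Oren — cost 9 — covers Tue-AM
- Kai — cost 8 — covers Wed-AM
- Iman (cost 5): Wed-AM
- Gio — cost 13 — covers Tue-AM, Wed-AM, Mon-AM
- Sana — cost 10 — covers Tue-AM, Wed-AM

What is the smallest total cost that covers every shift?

13

Gio alone covers Tue-AM, Wed-AM, Mon-AM — every shift.
Total cost: 13.
No cover costs less than 13.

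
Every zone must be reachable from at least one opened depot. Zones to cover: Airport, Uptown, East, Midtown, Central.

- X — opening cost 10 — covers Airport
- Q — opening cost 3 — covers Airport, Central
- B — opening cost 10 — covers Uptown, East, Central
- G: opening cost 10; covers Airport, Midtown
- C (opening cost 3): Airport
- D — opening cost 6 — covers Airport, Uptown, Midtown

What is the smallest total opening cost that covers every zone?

The greedy cost-per-new-zone heuristic would pick Q, D, and B for 19, but a cheaper cover exists.
Choose B and D: together they cover Airport, Uptown, East, Midtown, Central — every zone.
Total opening cost: 10 + 6 = 16.
No cover costs less than 16.

16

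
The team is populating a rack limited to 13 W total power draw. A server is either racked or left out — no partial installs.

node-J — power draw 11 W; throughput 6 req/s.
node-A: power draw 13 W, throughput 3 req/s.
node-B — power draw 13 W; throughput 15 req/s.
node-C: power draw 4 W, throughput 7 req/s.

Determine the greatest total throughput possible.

15

Treat it as a binary knapsack problem.
Allowing fractional choices, the relaxed optimum would be about 17.4, but servers are indivisible.
node-J: power draw 11 ≤ 13, throughput 6.
node-C: power draw 4 ≤ 13, throughput 7.
node-B: power draw 13 ≤ 13, throughput 15.
Best is node-B with total throughput 15.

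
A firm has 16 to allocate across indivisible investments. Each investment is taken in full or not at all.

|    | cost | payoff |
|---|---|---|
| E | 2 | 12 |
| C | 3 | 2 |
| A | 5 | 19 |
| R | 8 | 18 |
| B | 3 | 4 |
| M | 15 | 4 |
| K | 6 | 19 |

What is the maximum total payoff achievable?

Allowing fractional choices, the relaxed optimum would be about 56.8, but investments are indivisible.
E + A + K: cost 2 + 5 + 6 = 13 ≤ 16, payoff 12 + 19 + 19 = 50.
E + A + B + K: cost 2 + 5 + 3 + 6 = 16 ≤ 16, payoff 12 + 19 + 4 + 19 = 54.
E + C + A + K: cost 2 + 3 + 5 + 6 = 16 ≤ 16, payoff 12 + 2 + 19 + 19 = 52.
Best is E, A, B, and K with total payoff 54.

54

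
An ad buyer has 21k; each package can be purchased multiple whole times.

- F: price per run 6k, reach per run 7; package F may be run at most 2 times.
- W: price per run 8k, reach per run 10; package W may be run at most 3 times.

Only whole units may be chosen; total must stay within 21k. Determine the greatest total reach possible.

24

Take 2×F and 1×W: price 20 ≤ 21, reach 2·7 + 1·10 = 24.
No other integer combination yields more.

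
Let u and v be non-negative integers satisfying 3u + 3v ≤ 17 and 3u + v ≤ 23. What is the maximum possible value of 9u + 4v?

45

(u,v)=(5,0): 3·5+3·0=15≤17, 3·5+1·0=15≤23, objective 45.
(u,v)=(4,1): 3·4+3·1=15≤17, 3·4+1·1=13≤23, objective 40.
(u,v)=(4,0): 3·4+3·0=12≤17, 3·4+1·0=12≤23, objective 36.
No feasible integer point exceeds 45.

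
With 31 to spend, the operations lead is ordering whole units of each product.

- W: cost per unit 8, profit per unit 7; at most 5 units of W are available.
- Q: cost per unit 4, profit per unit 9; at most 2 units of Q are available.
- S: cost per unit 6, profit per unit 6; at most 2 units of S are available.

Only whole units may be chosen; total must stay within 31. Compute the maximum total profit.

38

This is a bounded integer knapsack.
Q has the best ratio (9/4); taking only Q gives at most 2×9 = 18 (stopped by the supply cap of 2).
Mixing does better — 2×W, 2×Q, and 1×S: cost 30 ≤ 31, profit 2·7 + 2·9 + 1·6 = 38.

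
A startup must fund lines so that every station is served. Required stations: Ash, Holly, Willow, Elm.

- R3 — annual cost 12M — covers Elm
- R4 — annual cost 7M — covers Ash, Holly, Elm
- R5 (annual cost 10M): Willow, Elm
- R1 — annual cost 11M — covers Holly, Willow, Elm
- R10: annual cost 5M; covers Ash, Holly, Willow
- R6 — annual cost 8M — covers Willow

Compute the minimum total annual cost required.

Choose R4 and R10: together they cover Ash, Holly, Willow, Elm — every station.
Total annual cost: 7 + 5 = 12.
No cover costs less than 12.

12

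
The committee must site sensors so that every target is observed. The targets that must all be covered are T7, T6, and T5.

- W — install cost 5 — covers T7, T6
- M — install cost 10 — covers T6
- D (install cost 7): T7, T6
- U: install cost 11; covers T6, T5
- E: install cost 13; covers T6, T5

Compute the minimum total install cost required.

16

Choose W and U: together they cover T7, T6, T5 — every target.
Total install cost: 5 + 11 = 16.
No cover costs less than 16.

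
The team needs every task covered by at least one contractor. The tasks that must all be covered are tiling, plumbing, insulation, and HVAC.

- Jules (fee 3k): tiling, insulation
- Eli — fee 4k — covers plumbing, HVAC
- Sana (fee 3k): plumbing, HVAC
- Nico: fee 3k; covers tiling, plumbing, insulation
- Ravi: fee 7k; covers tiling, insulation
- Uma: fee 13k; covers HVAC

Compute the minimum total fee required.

6

Choose Jules and Sana: together they cover tiling, plumbing, insulation, HVAC — every task.
Total fee: 3 + 3 = 6.
No cover costs less than 6.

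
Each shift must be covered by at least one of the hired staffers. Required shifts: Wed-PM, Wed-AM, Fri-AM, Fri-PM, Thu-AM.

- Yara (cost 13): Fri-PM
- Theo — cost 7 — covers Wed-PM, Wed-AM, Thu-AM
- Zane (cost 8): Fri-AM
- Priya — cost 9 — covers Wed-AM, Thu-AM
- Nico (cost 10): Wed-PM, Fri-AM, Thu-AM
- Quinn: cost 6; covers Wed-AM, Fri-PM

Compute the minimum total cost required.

16

The greedy cost-per-new-shift heuristic would pick Theo, Quinn, and Zane for 21, but a cheaper cover exists.
Choose Nico and Quinn: together they cover Wed-PM, Wed-AM, Fri-AM, Fri-PM, Thu-AM — every shift.
Total cost: 10 + 6 = 16.
No cover costs less than 16.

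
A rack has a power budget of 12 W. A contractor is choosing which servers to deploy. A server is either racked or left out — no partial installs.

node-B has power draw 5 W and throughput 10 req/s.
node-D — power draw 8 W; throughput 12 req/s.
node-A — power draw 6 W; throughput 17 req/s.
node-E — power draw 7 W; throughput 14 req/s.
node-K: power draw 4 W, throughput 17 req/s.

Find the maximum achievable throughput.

Treat it as a binary knapsack problem.
Allowing fractional choices, the relaxed optimum would be about 38.0, but servers are indivisible.
node-D + node-K: power draw 8 + 4 = 12 ≤ 12, throughput 12 + 17 = 29.
node-E + node-K: power draw 7 + 4 = 11 ≤ 12, throughput 14 + 17 = 31.
node-A + node-K: power draw 6 + 4 = 10 ≤ 12, throughput 17 + 17 = 34.
Best is node-A and node-K with total throughput 34.

34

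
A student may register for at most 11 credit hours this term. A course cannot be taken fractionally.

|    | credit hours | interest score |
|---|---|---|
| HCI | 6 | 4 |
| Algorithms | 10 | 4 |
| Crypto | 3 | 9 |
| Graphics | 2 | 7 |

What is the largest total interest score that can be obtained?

20

This is a 0-1 knapsack instance.
HCI + Crypto: credit hours 6 + 3 = 9 ≤ 11, interest score 4 + 9 = 13.
HCI + Crypto + Graphics: credit hours 6 + 3 + 2 = 11 ≤ 11, interest score 4 + 9 + 7 = 20.
Crypto + Graphics: credit hours 3 + 2 = 5 ≤ 11, interest score 9 + 7 = 16.
Best is HCI, Crypto, and Graphics with total interest score 20.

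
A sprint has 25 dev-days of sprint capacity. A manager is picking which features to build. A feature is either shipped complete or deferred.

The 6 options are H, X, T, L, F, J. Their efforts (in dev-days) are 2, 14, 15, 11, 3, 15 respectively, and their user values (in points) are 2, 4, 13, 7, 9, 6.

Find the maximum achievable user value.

H + L + F: effort 2 + 11 + 3 = 16 ≤ 25, user value 2 + 7 + 9 = 18.
H + T + F: effort 2 + 15 + 3 = 20 ≤ 25, user value 2 + 13 + 9 = 24.
T + F: effort 15 + 3 = 18 ≤ 25, user value 13 + 9 = 22.
Best is H, T, and F with total user value 24.

24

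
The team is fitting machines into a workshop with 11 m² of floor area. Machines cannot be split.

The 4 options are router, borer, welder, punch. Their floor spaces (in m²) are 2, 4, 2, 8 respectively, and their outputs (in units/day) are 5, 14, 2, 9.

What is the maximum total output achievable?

21

Allowing fractional choices, the relaxed optimum would be about 24.6, but machines are indivisible.
router + borer + welder: floor space 2 + 4 + 2 = 8 ≤ 11, output 5 + 14 + 2 = 21.
router + borer: floor space 2 + 4 = 6 ≤ 11, output 5 + 14 = 19.
Best is router, borer, and welder with total output 21.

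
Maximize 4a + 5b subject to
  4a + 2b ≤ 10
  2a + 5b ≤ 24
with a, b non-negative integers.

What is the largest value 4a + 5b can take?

20

Relaxing integrality, the LP optimum is 24.25 at (a,b) = (0.125, 4.75), which is not an integer point.
(a,b)=(0,4): 4·0+2·4=8≤10, 2·0+5·4=20≤24, objective 20.
(a,b)=(1,3): 4·1+2·3=10≤10, 2·1+5·3=17≤24, objective 19.
Maximum is 20 at (a,b)=(0,4).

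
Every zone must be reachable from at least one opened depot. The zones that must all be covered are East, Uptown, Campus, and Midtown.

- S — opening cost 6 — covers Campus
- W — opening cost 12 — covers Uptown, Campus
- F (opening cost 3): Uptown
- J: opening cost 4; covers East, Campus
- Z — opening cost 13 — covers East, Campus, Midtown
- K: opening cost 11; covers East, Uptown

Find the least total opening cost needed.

The greedy cost-per-new-zone heuristic would pick J, F, and Z for 20, but a cheaper cover exists.
Choose F and Z: together they cover East, Uptown, Campus, Midtown — every zone.
Total opening cost: 3 + 13 = 16.
No cover costs less than 16.

16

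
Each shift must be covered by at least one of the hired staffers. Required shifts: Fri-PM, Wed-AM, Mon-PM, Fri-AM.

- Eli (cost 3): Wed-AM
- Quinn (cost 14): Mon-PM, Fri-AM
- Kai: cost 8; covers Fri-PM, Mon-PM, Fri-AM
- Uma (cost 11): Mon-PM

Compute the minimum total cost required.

11

Choose Eli and Kai: together they cover Fri-PM, Wed-AM, Mon-PM, Fri-AM — every shift.
Total cost: 3 + 8 = 11.
No cover costs less than 11.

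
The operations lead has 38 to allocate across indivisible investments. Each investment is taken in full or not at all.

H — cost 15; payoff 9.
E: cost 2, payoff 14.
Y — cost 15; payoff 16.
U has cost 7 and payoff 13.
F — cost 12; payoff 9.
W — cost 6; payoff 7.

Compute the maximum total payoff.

E + Y + U + W: cost 2 + 15 + 7 + 6 = 30 ≤ 38, payoff 14 + 16 + 13 + 7 = 50.
E + Y + U + F: cost 2 + 15 + 7 + 12 = 36 ≤ 38, payoff 14 + 16 + 13 + 9 = 52.
Best is E, Y, U, and F with total payoff 52.

52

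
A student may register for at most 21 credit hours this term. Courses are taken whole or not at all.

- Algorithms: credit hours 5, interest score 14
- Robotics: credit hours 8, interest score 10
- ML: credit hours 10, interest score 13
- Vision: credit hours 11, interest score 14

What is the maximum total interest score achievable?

This is a 0-1 knapsack instance.
Allowing fractional choices, the relaxed optimum would be about 34.6, but courses are indivisible.
ML + Vision: credit hours 10 + 11 = 21 ≤ 21, interest score 13 + 14 = 27.
Algorithms + ML: credit hours 5 + 10 = 15 ≤ 21, interest score 14 + 13 = 27.
Algorithms + Vision: credit hours 5 + 11 = 16 ≤ 21, interest score 14 + 14 = 28.
Best is Algorithms and Vision with total interest score 28.

28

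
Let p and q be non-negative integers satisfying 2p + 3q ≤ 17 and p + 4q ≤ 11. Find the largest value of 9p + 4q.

Relaxing integrality, the LP optimum is 76.50 at (p,q) = (8.5, 0), which is not an integer point.
(p,q)=(8,0): 2·8+3·0=16≤17, 1·8+4·0=8≤11, objective 72.
(p,q)=(7,1): 2·7+3·1=17≤17, 1·7+4·1=11≤11, objective 67.
(p,q)=(7,0): 2·7+3·0=14≤17, 1·7+4·0=7≤11, objective 63.
Maximum is 72 at (p,q)=(8,0).

72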